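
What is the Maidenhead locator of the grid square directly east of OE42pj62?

OE42pj72

Longitude extended square 6; +1 → 7.
The latitude characters are unchanged.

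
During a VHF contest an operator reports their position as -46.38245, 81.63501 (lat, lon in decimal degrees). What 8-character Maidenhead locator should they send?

NE03to68

Shift to the Maidenhead origin (180°W, 90°S): lon 261.63501, lat 43.61755.
Field: 261.63501/20 → 13 → N, 43.61755/10 → 4 → E; chars NE.
Square: 1.63501/2 → 0, 3.61755/1 → 3; chars 03.
Subsquare: 1.63501/0.0833333 → 19 → t, 0.61755/0.0416667 → 14 → o; chars to.
Extended square: 0.05168/0.00833333 → 6, 0.03422/0.00416667 → 8; chars 68.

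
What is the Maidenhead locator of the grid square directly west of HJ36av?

HJ26xv

Longitude subsquare a = 0; −1 → -1, wraps to 23 = x, carry into square.
Longitude square 3; −1 → 2.
The latitude characters are unchanged.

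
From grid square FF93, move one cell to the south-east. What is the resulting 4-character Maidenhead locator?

GF02

Longitude square 9; +1 → 10, wraps to 0, carry into field.
Longitude field F = 5; +1 → 6 = G.
Latitude square 3; −1 → 2.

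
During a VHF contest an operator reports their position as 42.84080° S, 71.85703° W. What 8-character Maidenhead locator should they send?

FE47bd78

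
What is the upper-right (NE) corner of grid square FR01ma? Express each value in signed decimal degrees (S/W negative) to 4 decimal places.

81.0417, -78.9167

Field F=5, R=17: +5·20° lon, +17·10° lat → SW at lon -80°, lat 80°.
Square 0, 1: +0·2° lon, +1·1° lat → SW at lon -80°, lat 81°.
Subsquare m=12, a=0: +12·0.0833333° lon, +0·0.0416667° lat → SW at lon -79°, lat 81°.
Cell spans 0.0833333° lon × 0.0416667° lat. NE corner is SW corner plus one full cell.
latitude 81.0417, longitude -78.9167.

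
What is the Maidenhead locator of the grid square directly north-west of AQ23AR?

AQ13xs

Longitude subsquare a = 0; −1 → -1, wraps to 23 = x, carry into square.
Longitude square 2; −1 → 1.
Latitude subsquare r = 17; +1 → 18 = s.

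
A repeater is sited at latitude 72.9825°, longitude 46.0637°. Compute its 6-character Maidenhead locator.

LQ32ax

Offset from 180°W / 90°S: lon 226.0637°, lat 162.9825°.
Field: lon ⌊226.0637/20⌋ = 11 → L; lat ⌊162.9825/10⌋ = 16 → Q.
Square: lon ⌊6.0637/2⌋ = 3; lat ⌊2.9825/1⌋ = 2.
Subsquare: lon ⌊0.0637/0.0833333⌋ = 0 → a; lat ⌊0.9825/0.0416667⌋ = 23 → x.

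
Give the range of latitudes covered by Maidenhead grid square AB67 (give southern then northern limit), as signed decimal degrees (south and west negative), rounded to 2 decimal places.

Field A=0, B=1: +0·20° lon, +1·10° lat → SW at lon -180°, lat -80°.
Square 6, 7: +6·2° lon, +7·1° lat → SW at lon -168°, lat -73°.
Cell spans 2° lon × 1° lat.
south -73.00, north -72.00.

-73.00, -72.00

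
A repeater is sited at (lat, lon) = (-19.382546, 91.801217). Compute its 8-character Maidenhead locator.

Shift to the Maidenhead origin (180°W, 90°S): lon 271.80122, lat 70.61745.
Field: lon ⌊271.80122/20⌋ = 13 → N; lat ⌊70.61745/10⌋ = 7 → H.
Square: lon ⌊11.80122/2⌋ = 5; lat ⌊0.61745/1⌋ = 0.
Subsquare: lon ⌊1.80122/0.0833333⌋ = 21 → v; lat ⌊0.61745/0.0416667⌋ = 14 → o.
Extended square: lon ⌊0.05122/0.00833333⌋ = 6; lat ⌊0.03412/0.00416667⌋ = 8.

NH50vo68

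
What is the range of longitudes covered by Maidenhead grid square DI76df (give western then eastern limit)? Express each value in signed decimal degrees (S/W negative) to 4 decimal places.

-105.7500, -105.6667

Field D=3, I=8: +3·20° lon, +8·10° lat → SW at lon -120°, lat -10°.
Square 7, 6: +7·2° lon, +6·1° lat → SW at lon -106°, lat -4°.
Subsquare d=3, f=5: +3·0.0833333° lon, +5·0.0416667° lat → SW at lon -105.75°, lat -3.79167°.
Cell spans 0.0833333° lon × 0.0416667° lat.
west -105.7500, east -105.6667.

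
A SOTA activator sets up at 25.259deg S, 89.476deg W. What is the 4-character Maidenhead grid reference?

Offset from 180°W / 90°S: lon 90.52°, lat 64.74°.
Field: lon ⌊90.52/20⌋ = 4 → E; lat ⌊64.74/10⌋ = 6 → G.
Square: lon ⌊10.52/2⌋ = 5; lat ⌊4.74/1⌋ = 4.

EG54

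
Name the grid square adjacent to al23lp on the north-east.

AL23mq

Longitude subsquare l = 11; +1 → 12 = m.
Latitude subsquare p = 15; +1 → 16 = q.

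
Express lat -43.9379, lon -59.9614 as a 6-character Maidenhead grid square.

Shift to the Maidenhead origin (180°W, 90°S): lon 120.0386, lat 46.0621.
Field: 120.0386/20 → 6 → G, 46.0621/10 → 4 → E; chars GE.
Square: 0.0386/2 → 0, 6.0621/1 → 6; chars 06.
Subsquare: 0.0386/0.0833333 → 0 → a, 0.0621/0.0416667 → 1 → b; chars ab.

GE06ab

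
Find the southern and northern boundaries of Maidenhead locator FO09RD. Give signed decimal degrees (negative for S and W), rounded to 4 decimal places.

Field F=5, O=14: +5·20° lon, +14·10° lat → SW at lon -80°, lat 50°.
Square 0, 9: +0·2° lon, +9·1° lat → SW at lon -80°, lat 59°.
Subsquare r=17, d=3: +17·0.0833333° lon, +3·0.0416667° lat → SW at lon -78.5833°, lat 59.125°.
Cell spans 0.0833333° lon × 0.0416667° lat.
south 59.1250, north 59.1667.

59.1250, 59.1667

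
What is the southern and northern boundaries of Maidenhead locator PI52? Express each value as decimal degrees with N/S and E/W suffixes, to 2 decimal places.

Field P=15, I=8: +15·20° lon, +8·10° lat → SW at lon 120°, lat -10°.
Square 5, 2: +5·2° lon, +2·1° lat → SW at lon 130°, lat -8°.
Cell spans 2° lon × 1° lat.
south 8.00° S, north 7.00° S.

8.00° S, 7.00° S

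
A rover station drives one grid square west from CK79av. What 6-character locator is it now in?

CK69xv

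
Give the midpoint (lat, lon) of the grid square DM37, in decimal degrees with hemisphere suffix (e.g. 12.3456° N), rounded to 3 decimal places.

37.500° N, 113.000° W

Field D=3, M=12: +3·20° lon, +12·10° lat → SW at lon -120°, lat 30°.
Square 3, 7: +3·2° lon, +7·1° lat → SW at lon -114°, lat 37°.
Cell spans 2° lon × 1° lat. Centre is SW corner plus half of each.
latitude 37.500° N, longitude 113.000° W.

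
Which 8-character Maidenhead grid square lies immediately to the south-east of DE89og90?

DE89pf09

Longitude extended square 9; +1 → 10, wraps to 0, carry into subsquare.
Longitude subsquare o = 14; +1 → 15 = p.
Latitude extended square 0; −1 → -1, wraps to 9, carry into subsquare.
Latitude subsquare g = 6; −1 → 5 = f.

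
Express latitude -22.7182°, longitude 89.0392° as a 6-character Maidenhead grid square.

Offset from 180°W / 90°S: lon 269.0392°, lat 67.2818°.
Field: 269.0392/20 → 13 → N, 67.2818/10 → 6 → G; chars NG.
Square: 9.0392/2 → 4, 7.2818/1 → 7; chars 47.
Subsquare: 1.0392/0.0833333 → 12 → m, 0.2818/0.0416667 → 6 → g; chars mg.

NG47mg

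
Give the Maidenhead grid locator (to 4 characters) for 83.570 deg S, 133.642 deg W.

Offset from 180°W / 90°S: lon 46.36°, lat 6.43°.
Field: 46.36/20 → 2 → C, 6.43/10 → 0 → A; chars CA.
Square: 6.36/2 → 3, 6.43/1 → 6; chars 36.

CA36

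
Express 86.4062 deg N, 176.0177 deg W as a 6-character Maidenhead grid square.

Offset from 180°W / 90°S: lon 3.9823°, lat 176.4062°.
Field: lon ⌊3.9823/20⌋ = 0 → A; lat ⌊176.4062/10⌋ = 17 → R.
Square: lon ⌊3.9823/2⌋ = 1; lat ⌊6.4062/1⌋ = 6.
Subsquare: lon ⌊1.9823/0.0833333⌋ = 23 → x; lat ⌊0.4062/0.0416667⌋ = 9 → j.

AR16xj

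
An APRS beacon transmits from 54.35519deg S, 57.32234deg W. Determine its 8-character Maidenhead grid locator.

GD15ip14

Offset from 180°W / 90°S: lon 122.67766°, lat 35.64481°.
Field: 122.67766/20 → 6 → G, 35.64481/10 → 3 → D; chars GD.
Square: 2.67766/2 → 1, 5.64481/1 → 5; chars 15.
Subsquare: 0.67766/0.0833333 → 8 → i, 0.64481/0.0416667 → 15 → p; chars ip.
Extended square: 0.01099/0.00833333 → 1, 0.01981/0.00416667 → 4; chars 14.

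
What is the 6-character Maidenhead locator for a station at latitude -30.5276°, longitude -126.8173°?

Offset from 180°W / 90°S: lon 53.1827°, lat 59.4724°.
Field (20°×10°, letters A–R): 53.1827/20 → 2 → C, 59.4724/10 → 5 → F; chars CF.
Square (2°×1°, digits 0–9): 13.1827/2 → 6, 9.4724/1 → 9; chars 69.
Subsquare (5′×2.5′, letters a–x): 1.1827/0.0833333 → 14 → o, 0.4724/0.0416667 → 11 → l; chars ol.

CF69ol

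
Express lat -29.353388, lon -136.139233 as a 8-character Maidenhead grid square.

CG10wp35

Add 180° to longitude and 90° to latitude: 43.86077, 60.64661.
Field (20°×10°, letters A–R): lon ⌊43.86077/20⌋ = 2 → C; lat ⌊60.64661/10⌋ = 6 → G.
Square (2°×1°, digits 0–9): lon ⌊3.86077/2⌋ = 1; lat ⌊0.64661/1⌋ = 0.
Subsquare (5′×2.5′, letters a–x): lon ⌊1.86077/0.0833333⌋ = 22 → w; lat ⌊0.64661/0.0416667⌋ = 15 → p.
Extended square (30″×15″, digits 0–9): lon ⌊0.02743/0.00833333⌋ = 3; lat ⌊0.02161/0.00416667⌋ = 5.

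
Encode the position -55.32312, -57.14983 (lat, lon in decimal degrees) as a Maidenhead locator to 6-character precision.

Add 180° to longitude and 90° to latitude: 122.8502, 34.6769.
Field (20°×10°, letters A–R): 122.8502/20 → 6 → G, 34.6769/10 → 3 → D; chars GD.
Square (2°×1°, digits 0–9): 2.8502/2 → 1, 4.6769/1 → 4; chars 14.
Subsquare (5′×2.5′, letters a–x): 0.8502/0.0833333 → 10 → k, 0.6769/0.0416667 → 16 → q; chars kq.

GD14kq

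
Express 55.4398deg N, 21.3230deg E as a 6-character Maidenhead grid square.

KO05pk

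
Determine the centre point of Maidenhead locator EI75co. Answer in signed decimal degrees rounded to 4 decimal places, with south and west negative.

Field E=4, I=8: +4·20° lon, +8·10° lat → SW at lon -100°, lat -10°.
Square 7, 5: +7·2° lon, +5·1° lat → SW at lon -86°, lat -5°.
Subsquare c=2, o=14: +2·0.0833333° lon, +14·0.0416667° lat → SW at lon -85.8333°, lat -4.41667°.
Cell spans 0.0833333° lon × 0.0416667° lat. Centre is SW corner plus half of each.
latitude -4.3958, longitude -85.7917.

-4.3958, -85.7917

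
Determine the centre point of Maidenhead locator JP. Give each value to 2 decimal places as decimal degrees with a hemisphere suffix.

Field J=9, P=15: +9·20° lon, +15·10° lat → SW at lon 0°, lat 60°.
Cell spans 20° lon × 10° lat. Centre is SW corner plus half of each.
latitude 65.00° N, longitude 10.00° E.

65.00° N, 10.00° E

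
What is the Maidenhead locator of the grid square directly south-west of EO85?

EO74

Longitude square 8; −1 → 7.
Latitude square 5; −1 → 4.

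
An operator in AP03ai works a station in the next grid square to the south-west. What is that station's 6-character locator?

Longitude subsquare a = 0; −1 → -1, wraps to 23 = x, carry into square.
Longitude square 0; −1 → -1, wraps to 9, carry into field.
Longitude field A = 0; −1 → -1, wraps to 17 = R, wrapping around the antimeridian.
Latitude subsquare i = 8; −1 → 7 = h.

RP93xh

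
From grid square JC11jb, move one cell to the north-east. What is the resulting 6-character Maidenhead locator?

JC11kc

Longitude subsquare j = 9; +1 → 10 = k.
Latitude subsquare b = 1; +1 → 2 = c.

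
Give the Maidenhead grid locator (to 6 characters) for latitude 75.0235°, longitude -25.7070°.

Shift to the Maidenhead origin (180°W, 90°S): lon 154.2930, lat 165.0235.
Field: 154.2930/20 → 7 → H, 165.0235/10 → 16 → Q; chars HQ.
Square: 14.2930/2 → 7, 5.0235/1 → 5; chars 75.
Subsquare: 0.2930/0.0833333 → 3 → d, 0.0235/0.0416667 → 0 → a; chars da.

HQ75da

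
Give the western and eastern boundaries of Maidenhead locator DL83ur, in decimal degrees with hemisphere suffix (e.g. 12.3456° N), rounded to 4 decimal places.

102.3333° W, 102.2500° W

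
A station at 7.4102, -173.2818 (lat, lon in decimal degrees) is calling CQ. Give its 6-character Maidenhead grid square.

Add 180° to longitude and 90° to latitude: 6.7182, 97.4102.
Field (20°×10°, letters A–R): 6.7182/20 → 0 → A, 97.4102/10 → 9 → J; chars AJ.
Square (2°×1°, digits 0–9): 6.7182/2 → 3, 7.4102/1 → 7; chars 37.
Subsquare (5′×2.5′, letters a–x): 0.7182/0.0833333 → 8 → i, 0.4102/0.0416667 → 9 → j; chars ij.

AJ37ij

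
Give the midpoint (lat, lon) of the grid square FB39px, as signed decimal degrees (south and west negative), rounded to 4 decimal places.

-70.0208, -72.7083

Field F=5, B=1: +5·20° lon, +1·10° lat → SW at lon -80°, lat -80°.
Square 3, 9: +3·2° lon, +9·1° lat → SW at lon -74°, lat -71°.
Subsquare p=15, x=23: +15·0.0833333° lon, +23·0.0416667° lat → SW at lon -72.75°, lat -70.0417°.
Cell spans 0.0833333° lon × 0.0416667° lat. Centre is SW corner plus half of each.
latitude -70.0208, longitude -72.7083.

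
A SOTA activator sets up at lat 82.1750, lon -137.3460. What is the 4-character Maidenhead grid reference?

CR12

Shift to the Maidenhead origin (180°W, 90°S): lon 42.65, lat 172.18.
Field (20°×10°, letters A–R): lon ⌊42.65/20⌋ = 2 → C; lat ⌊172.18/10⌋ = 17 → R.
Square (2°×1°, digits 0–9): lon ⌊2.65/2⌋ = 1; lat ⌊2.18/1⌋ = 2.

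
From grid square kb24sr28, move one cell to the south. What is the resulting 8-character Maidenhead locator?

Latitude extended square 8; −1 → 7.
The longitude characters are unchanged.

KB24sr27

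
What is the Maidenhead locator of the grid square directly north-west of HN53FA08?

HN53ea99

Longitude extended square 0; −1 → -1, wraps to 9, carry into subsquare.
Longitude subsquare f = 5; −1 → 4 = e.
Latitude extended square 8; +1 → 9.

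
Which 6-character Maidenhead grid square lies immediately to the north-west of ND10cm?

ND10bn

Longitude subsquare c = 2; −1 → 1 = b.
Latitude subsquare m = 12; +1 → 13 = n.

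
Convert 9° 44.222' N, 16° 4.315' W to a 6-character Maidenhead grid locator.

IJ19xr

Offset from 180°W / 90°S: lon 163.9281°, lat 99.7370°.
Field (20°×10°, letters A–R): lon ⌊163.9281/20⌋ = 8 → I; lat ⌊99.7370/10⌋ = 9 → J.
Square (2°×1°, digits 0–9): lon ⌊3.9281/2⌋ = 1; lat ⌊9.7370/1⌋ = 9.
Subsquare (5′×2.5′, letters a–x): lon ⌊1.9281/0.0833333⌋ = 23 → x; lat ⌊0.7370/0.0416667⌋ = 17 → r.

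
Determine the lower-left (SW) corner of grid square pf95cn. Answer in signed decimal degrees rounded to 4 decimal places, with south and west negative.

Field P=15, F=5: +15·20° lon, +5·10° lat → SW at lon 120°, lat -40°.
Square 9, 5: +9·2° lon, +5·1° lat → SW at lon 138°, lat -35°.
Subsquare c=2, n=13: +2·0.0833333° lon, +13·0.0416667° lat → SW at lon 138.167°, lat -34.4583°.
latitude -34.4583, longitude 138.1667.

-34.4583, 138.1667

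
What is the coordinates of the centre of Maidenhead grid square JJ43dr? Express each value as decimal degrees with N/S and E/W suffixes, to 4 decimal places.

Field J=9, J=9: +9·20° lon, +9·10° lat → SW at lon 0°, lat 0°.
Square 4, 3: +4·2° lon, +3·1° lat → SW at lon 8°, lat 3°.
Subsquare d=3, r=17: +3·0.0833333° lon, +17·0.0416667° lat → SW at lon 8.25°, lat 3.70833°.
Cell spans 0.0833333° lon × 0.0416667° lat. Centre is SW corner plus half of each.
latitude 3.7292° N, longitude 8.2917° E.

3.7292° N, 8.2917° E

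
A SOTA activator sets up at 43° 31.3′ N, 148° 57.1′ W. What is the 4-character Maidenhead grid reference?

BN53

Shift to the Maidenhead origin (180°W, 90°S): lon 31.05, lat 133.52.
Field: 31.05/20 → 1 → B, 133.52/10 → 13 → N; chars BN.
Square: 11.05/2 → 5, 3.52/1 → 3; chars 53.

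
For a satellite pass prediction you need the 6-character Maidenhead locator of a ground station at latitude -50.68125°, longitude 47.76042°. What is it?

LD39vh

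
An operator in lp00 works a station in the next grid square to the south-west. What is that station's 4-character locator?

KO99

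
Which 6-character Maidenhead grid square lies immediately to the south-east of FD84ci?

Longitude subsquare c = 2; +1 → 3 = d.
Latitude subsquare i = 8; −1 → 7 = h.

FD84dh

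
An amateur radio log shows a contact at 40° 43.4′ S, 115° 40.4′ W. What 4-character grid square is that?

DE29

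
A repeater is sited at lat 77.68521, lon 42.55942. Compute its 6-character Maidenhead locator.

LQ17gq

Offset from 180°W / 90°S: lon 222.5594°, lat 167.6852°.
Field: 222.5594/20 → 11 → L, 167.6852/10 → 16 → Q; chars LQ.
Square: 2.5594/2 → 1, 7.6852/1 → 7; chars 17.
Subsquare: 0.5594/0.0833333 → 6 → g, 0.6852/0.0416667 → 16 → q; chars gq.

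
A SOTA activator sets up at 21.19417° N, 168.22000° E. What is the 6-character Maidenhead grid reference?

RL41ce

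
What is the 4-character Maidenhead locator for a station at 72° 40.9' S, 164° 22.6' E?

RB27

Offset from 180°W / 90°S: lon 344.38°, lat 17.32°.
Field: lon ⌊344.38/20⌋ = 17 → R; lat ⌊17.32/10⌋ = 1 → B.
Square: lon ⌊4.38/2⌋ = 2; lat ⌊7.32/1⌋ = 7.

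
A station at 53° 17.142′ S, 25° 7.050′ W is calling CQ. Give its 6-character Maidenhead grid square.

HD76kr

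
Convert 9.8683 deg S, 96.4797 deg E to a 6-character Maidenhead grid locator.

Add 180° to longitude and 90° to latitude: 276.4797, 80.1317.
Field (20°×10°, letters A–R): 276.4797/20 → 13 → N, 80.1317/10 → 8 → I; chars NI.
Square (2°×1°, digits 0–9): 16.4797/2 → 8, 0.1317/1 → 0; chars 80.
Subsquare (5′×2.5′, letters a–x): 0.4797/0.0833333 → 5 → f, 0.1317/0.0416667 → 3 → d; chars fd.

NI80fd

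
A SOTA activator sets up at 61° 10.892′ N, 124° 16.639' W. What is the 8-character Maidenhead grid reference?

Add 180° to longitude and 90° to latitude: 55.72268, 151.18153.
Field: lon ⌊55.72268/20⌋ = 2 → C; lat ⌊151.18153/10⌋ = 15 → P.
Square: lon ⌊15.72268/2⌋ = 7; lat ⌊1.18153/1⌋ = 1.
Subsquare: lon ⌊1.72268/0.0833333⌋ = 20 → u; lat ⌊0.18153/0.0416667⌋ = 4 → e.
Extended square: lon ⌊0.05602/0.00833333⌋ = 6; lat ⌊0.01487/0.00416667⌋ = 3.

CP71ue63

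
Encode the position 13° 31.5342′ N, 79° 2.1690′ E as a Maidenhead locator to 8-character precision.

MK93mm46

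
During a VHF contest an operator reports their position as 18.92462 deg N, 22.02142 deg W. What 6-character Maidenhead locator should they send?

HK88xw

Add 180° to longitude and 90° to latitude: 157.9786, 108.9246.
Field: lon ⌊157.9786/20⌋ = 7 → H; lat ⌊108.9246/10⌋ = 10 → K.
Square: lon ⌊17.9786/2⌋ = 8; lat ⌊8.9246/1⌋ = 8.
Subsquare: lon ⌊1.9786/0.0833333⌋ = 23 → x; lat ⌊0.9246/0.0416667⌋ = 22 → w.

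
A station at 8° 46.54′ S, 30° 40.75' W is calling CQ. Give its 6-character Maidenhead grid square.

HI41pf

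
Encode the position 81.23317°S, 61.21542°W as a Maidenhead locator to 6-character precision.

Offset from 180°W / 90°S: lon 118.7846°, lat 8.7668°.
Field: lon ⌊118.7846/20⌋ = 5 → F; lat ⌊8.7668/10⌋ = 0 → A.
Square: lon ⌊18.7846/2⌋ = 9; lat ⌊8.7668/1⌋ = 8.
Subsquare: lon ⌊0.7846/0.0833333⌋ = 9 → j; lat ⌊0.7668/0.0416667⌋ = 18 → s.

FA98js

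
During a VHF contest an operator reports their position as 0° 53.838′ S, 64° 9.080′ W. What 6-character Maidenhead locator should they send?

FI79wc

Offset from 180°W / 90°S: lon 115.8487°, lat 89.1027°.
Field (20°×10°, letters A–R): lon ⌊115.8487/20⌋ = 5 → F; lat ⌊89.1027/10⌋ = 8 → I.
Square (2°×1°, digits 0–9): lon ⌊15.8487/2⌋ = 7; lat ⌊9.1027/1⌋ = 9.
Subsquare (5′×2.5′, letters a–x): lon ⌊1.8487/0.0833333⌋ = 22 → w; lat ⌊0.1027/0.0416667⌋ = 2 → c.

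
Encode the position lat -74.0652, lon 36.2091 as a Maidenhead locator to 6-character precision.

Add 180° to longitude and 90° to latitude: 216.2091, 15.9348.
Field (20°×10°, letters A–R): 216.2091/20 → 10 → K, 15.9348/10 → 1 → B; chars KB.
Square (2°×1°, digits 0–9): 16.2091/2 → 8, 5.9348/1 → 5; chars 85.
Subsquare (5′×2.5′, letters a–x): 0.2091/0.0833333 → 2 → c, 0.9348/0.0416667 → 22 → w; chars cw.

KB85cw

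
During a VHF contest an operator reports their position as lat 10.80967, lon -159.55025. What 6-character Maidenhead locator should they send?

Add 180° to longitude and 90° to latitude: 20.4497, 100.8097.
Field: 20.4497/20 → 1 → B, 100.8097/10 → 10 → K; chars BK.
Square: 0.4497/2 → 0, 0.8097/1 → 0; chars 00.
Subsquare: 0.4497/0.0833333 → 5 → f, 0.8097/0.0416667 → 19 → t; chars ft.

BK00ft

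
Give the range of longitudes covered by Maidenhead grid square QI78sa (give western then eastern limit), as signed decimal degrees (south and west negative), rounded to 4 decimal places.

155.5000, 155.5833

Field Q=16, I=8: +16·20° lon, +8·10° lat → SW at lon 140°, lat -10°.
Square 7, 8: +7·2° lon, +8·1° lat → SW at lon 154°, lat -2°.
Subsquare s=18, a=0: +18·0.0833333° lon, +0·0.0416667° lat → SW at lon 155.5°, lat -2°.
Cell spans 0.0833333° lon × 0.0416667° lat.
west 155.5000, east 155.5833.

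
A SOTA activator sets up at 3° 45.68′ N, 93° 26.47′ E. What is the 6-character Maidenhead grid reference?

NJ63rs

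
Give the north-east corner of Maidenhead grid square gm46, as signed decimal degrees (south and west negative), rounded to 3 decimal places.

Field G=6, M=12: +6·20° lon, +12·10° lat → SW at lon -60°, lat 30°.
Square 4, 6: +4·2° lon, +6·1° lat → SW at lon -52°, lat 36°.
Cell spans 2° lon × 1° lat. NE corner is SW corner plus one full cell.
latitude 37.000, longitude -50.000.

37.000, -50.000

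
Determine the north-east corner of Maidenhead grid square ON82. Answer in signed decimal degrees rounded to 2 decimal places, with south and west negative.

43.00, 118.00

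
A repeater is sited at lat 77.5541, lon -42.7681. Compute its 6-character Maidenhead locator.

Offset from 180°W / 90°S: lon 137.2319°, lat 167.5541°.
Field: lon ⌊137.2319/20⌋ = 6 → G; lat ⌊167.5541/10⌋ = 16 → Q.
Square: lon ⌊17.2319/2⌋ = 8; lat ⌊7.5541/1⌋ = 7.
Subsquare: lon ⌊1.2319/0.0833333⌋ = 14 → o; lat ⌊0.5541/0.0416667⌋ = 13 → n.

GQ87on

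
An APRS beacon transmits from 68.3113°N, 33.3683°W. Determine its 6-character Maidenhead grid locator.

Offset from 180°W / 90°S: lon 146.6317°, lat 158.3113°.
Field (20°×10°, letters A–R): 146.6317/20 → 7 → H, 158.3113/10 → 15 → P; chars HP.
Square (2°×1°, digits 0–9): 6.6317/2 → 3, 8.3113/1 → 8; chars 38.
Subsquare (5′×2.5′, letters a–x): 0.6317/0.0833333 → 7 → h, 0.3113/0.0416667 → 7 → h; chars hh.

HP38hh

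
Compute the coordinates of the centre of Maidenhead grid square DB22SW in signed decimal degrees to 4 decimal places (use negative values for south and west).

Field D=3, B=1: +3·20° lon, +1·10° lat → SW at lon -120°, lat -80°.
Square 2, 2: +2·2° lon, +2·1° lat → SW at lon -116°, lat -78°.
Subsquare s=18, w=22: +18·0.0833333° lon, +22·0.0416667° lat → SW at lon -114.5°, lat -77.0833°.
Cell spans 0.0833333° lon × 0.0416667° lat. Centre is SW corner plus half of each.
latitude -77.0625, longitude -114.4583.

-77.0625, -114.4583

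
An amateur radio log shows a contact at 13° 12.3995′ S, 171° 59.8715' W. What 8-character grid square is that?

AH46at00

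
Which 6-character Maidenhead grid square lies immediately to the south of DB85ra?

Latitude subsquare a = 0; −1 → -1, wraps to 23 = x, carry into square.
Latitude square 5; −1 → 4.
The longitude characters are unchanged.

DB84rx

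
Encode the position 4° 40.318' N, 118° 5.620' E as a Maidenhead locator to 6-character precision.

Offset from 180°W / 90°S: lon 298.0937°, lat 94.6720°.
Field: lon ⌊298.0937/20⌋ = 14 → O; lat ⌊94.6720/10⌋ = 9 → J.
Square: lon ⌊18.0937/2⌋ = 9; lat ⌊4.6720/1⌋ = 4.
Subsquare: lon ⌊0.0937/0.0833333⌋ = 1 → b; lat ⌊0.6720/0.0416667⌋ = 16 → q.

OJ94bq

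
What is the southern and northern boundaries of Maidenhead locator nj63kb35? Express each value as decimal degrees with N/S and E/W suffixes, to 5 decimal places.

3.06250° N, 3.06667° N

Field N=13, J=9: +13·20° lon, +9·10° lat → SW at lon 80°, lat 0°.
Square 6, 3: +6·2° lon, +3·1° lat → SW at lon 92°, lat 3°.
Subsquare k=10, b=1: +10·0.0833333° lon, +1·0.0416667° lat → SW at lon 92.8333°, lat 3.04167°.
Extended square 3, 5: +3·0.00833333° lon, +5·0.00416667° lat → SW at lon 92.8583°, lat 3.0625°.
Cell spans 0.00833333° lon × 0.00416667° lat.
south 3.06250° N, north 3.06667° N.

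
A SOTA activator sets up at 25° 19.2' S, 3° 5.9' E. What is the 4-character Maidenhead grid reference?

JG14

Offset from 180°W / 90°S: lon 183.10°, lat 64.68°.
Field: lon ⌊183.10/20⌋ = 9 → J; lat ⌊64.68/10⌋ = 6 → G.
Square: lon ⌊3.10/2⌋ = 1; lat ⌊4.68/1⌋ = 4.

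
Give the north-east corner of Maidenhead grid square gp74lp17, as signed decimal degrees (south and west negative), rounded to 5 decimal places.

64.65833, -45.06667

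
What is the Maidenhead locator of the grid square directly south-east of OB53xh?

Longitude subsquare x = 23; +1 → 24, wraps to 0 = a, carry into square.
Longitude square 5; +1 → 6.
Latitude subsquare h = 7; −1 → 6 = g.

OB63ag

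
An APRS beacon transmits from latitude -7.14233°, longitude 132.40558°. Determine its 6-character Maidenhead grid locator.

PI62eu

Add 180° to longitude and 90° to latitude: 312.4056, 82.8577.
Field: 312.4056/20 → 15 → P, 82.8577/10 → 8 → I; chars PI.
Square: 12.4056/2 → 6, 2.8577/1 → 2; chars 62.
Subsquare: 0.4056/0.0833333 → 4 → e, 0.8577/0.0416667 → 20 → u; chars eu.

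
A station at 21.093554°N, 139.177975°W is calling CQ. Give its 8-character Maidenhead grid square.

Shift to the Maidenhead origin (180°W, 90°S): lon 40.82202, lat 111.09355.
Field: 40.82202/20 → 2 → C, 111.09355/10 → 11 → L; chars CL.
Square: 0.82202/2 → 0, 1.09355/1 → 1; chars 01.
Subsquare: 0.82202/0.0833333 → 9 → j, 0.09355/0.0416667 → 2 → c; chars jc.
Extended square: 0.07202/0.00833333 → 8, 0.01022/0.00416667 → 2; chars 82.

CL01jc82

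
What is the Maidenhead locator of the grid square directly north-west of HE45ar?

Longitude subsquare a = 0; −1 → -1, wraps to 23 = x, carry into square.
Longitude square 4; −1 → 3.
Latitude subsquare r = 17; +1 → 18 = s.

HE35xs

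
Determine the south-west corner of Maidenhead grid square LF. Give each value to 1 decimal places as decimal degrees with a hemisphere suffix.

40.0° S, 40.0° E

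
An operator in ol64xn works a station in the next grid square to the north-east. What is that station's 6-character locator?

Longitude subsquare x = 23; +1 → 24, wraps to 0 = a, carry into square.
Longitude square 6; +1 → 7.
Latitude subsquare n = 13; +1 → 14 = o.

OL74ao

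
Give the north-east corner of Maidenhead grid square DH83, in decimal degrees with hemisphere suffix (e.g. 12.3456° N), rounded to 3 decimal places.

Field D=3, H=7: +3·20° lon, +7·10° lat → SW at lon -120°, lat -20°.
Square 8, 3: +8·2° lon, +3·1° lat → SW at lon -104°, lat -17°.
Cell spans 2° lon × 1° lat. NE corner is SW corner plus one full cell.
latitude 16.000° S, longitude 102.000° W.

16.000° S, 102.000° W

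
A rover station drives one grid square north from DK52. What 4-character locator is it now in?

Latitude square 2; +1 → 3.
The longitude characters are unchanged.

DK53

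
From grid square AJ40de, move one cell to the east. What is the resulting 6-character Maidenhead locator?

AJ40ee

Longitude subsquare d = 3; +1 → 4 = e.
The latitude characters are unchanged.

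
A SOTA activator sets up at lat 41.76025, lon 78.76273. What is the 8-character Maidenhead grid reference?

Add 180° to longitude and 90° to latitude: 258.76273, 131.76025.
Field: lon ⌊258.76273/20⌋ = 12 → M; lat ⌊131.76025/10⌋ = 13 → N.
Square: lon ⌊18.76273/2⌋ = 9; lat ⌊1.76025/1⌋ = 1.
Subsquare: lon ⌊0.76273/0.0833333⌋ = 9 → j; lat ⌊0.76025/0.0416667⌋ = 18 → s.
Extended square: lon ⌊0.01273/0.00833333⌋ = 1; lat ⌊0.01025/0.00416667⌋ = 2.

MN91js12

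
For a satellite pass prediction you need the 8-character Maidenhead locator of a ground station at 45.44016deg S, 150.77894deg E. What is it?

QE54jn34

Shift to the Maidenhead origin (180°W, 90°S): lon 330.77894, lat 44.55984.
Field: lon ⌊330.77894/20⌋ = 16 → Q; lat ⌊44.55984/10⌋ = 4 → E.
Square: lon ⌊10.77894/2⌋ = 5; lat ⌊4.55984/1⌋ = 4.
Subsquare: lon ⌊0.77894/0.0833333⌋ = 9 → j; lat ⌊0.55984/0.0416667⌋ = 13 → n.
Extended square: lon ⌊0.02894/0.00833333⌋ = 3; lat ⌊0.01817/0.00416667⌋ = 4.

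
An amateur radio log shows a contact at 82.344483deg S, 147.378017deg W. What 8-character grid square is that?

BA67hp47

Offset from 180°W / 90°S: lon 32.62198°, lat 7.65552°.
Field: lon ⌊32.62198/20⌋ = 1 → B; lat ⌊7.65552/10⌋ = 0 → A.
Square: lon ⌊12.62198/2⌋ = 6; lat ⌊7.65552/1⌋ = 7.
Subsquare: lon ⌊0.62198/0.0833333⌋ = 7 → h; lat ⌊0.65552/0.0416667⌋ = 15 → p.
Extended square: lon ⌊0.03865/0.00833333⌋ = 4; lat ⌊0.03052/0.00416667⌋ = 7.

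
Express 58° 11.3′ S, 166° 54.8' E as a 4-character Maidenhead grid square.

RD31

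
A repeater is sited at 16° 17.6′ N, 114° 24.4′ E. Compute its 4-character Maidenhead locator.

OK76

Offset from 180°W / 90°S: lon 294.41°, lat 106.29°.
Field (20°×10°, letters A–R): 294.41/20 → 14 → O, 106.29/10 → 10 → K; chars OK.
Square (2°×1°, digits 0–9): 14.41/2 → 7, 6.29/1 → 6; chars 76.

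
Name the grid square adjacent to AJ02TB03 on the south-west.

Longitude extended square 0; −1 → -1, wraps to 9, carry into subsquare.
Longitude subsquare t = 19; −1 → 18 = s.
Latitude extended square 3; −1 → 2.

AJ02sb92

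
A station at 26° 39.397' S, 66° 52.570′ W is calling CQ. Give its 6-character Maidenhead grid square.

FG63ni

Shift to the Maidenhead origin (180°W, 90°S): lon 113.1238, lat 63.3434.
Field: 113.1238/20 → 5 → F, 63.3434/10 → 6 → G; chars FG.
Square: 13.1238/2 → 6, 3.3434/1 → 3; chars 63.
Subsquare: 1.1238/0.0833333 → 13 → n, 0.3434/0.0416667 → 8 → i; chars ni.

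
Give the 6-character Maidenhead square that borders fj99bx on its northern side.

Latitude subsquare x = 23; +1 → 24, wraps to 0 = a, carry into square.
Latitude square 9; +1 → 10, wraps to 0, carry into field.
Latitude field J = 9; +1 → 10 = K.
The longitude characters are unchanged.

FK90ba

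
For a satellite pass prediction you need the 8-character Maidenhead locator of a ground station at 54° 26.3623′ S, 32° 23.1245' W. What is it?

Add 180° to longitude and 90° to latitude: 147.61459, 35.56063.
Field: 147.61459/20 → 7 → H, 35.56063/10 → 3 → D; chars HD.
Square: 7.61459/2 → 3, 5.56063/1 → 5; chars 35.
Subsquare: 1.61459/0.0833333 → 19 → t, 0.56063/0.0416667 → 13 → n; chars tn.
Extended square: 0.03126/0.00833333 → 3, 0.01896/0.00416667 → 4; chars 34.

HD35tn34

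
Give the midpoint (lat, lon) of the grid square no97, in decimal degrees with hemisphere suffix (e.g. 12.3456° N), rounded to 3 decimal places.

57.500° N, 99.000° E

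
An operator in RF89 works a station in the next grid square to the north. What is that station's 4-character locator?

RG80

Latitude square 9; +1 → 10, wraps to 0, carry into field.
Latitude field F = 5; +1 → 6 = G.
The longitude characters are unchanged.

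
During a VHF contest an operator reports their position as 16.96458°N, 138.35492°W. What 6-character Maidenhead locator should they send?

CK06tx

Add 180° to longitude and 90° to latitude: 41.6451, 106.9646.
Field (20°×10°, letters A–R): lon ⌊41.6451/20⌋ = 2 → C; lat ⌊106.9646/10⌋ = 10 → K.
Square (2°×1°, digits 0–9): lon ⌊1.6451/2⌋ = 0; lat ⌊6.9646/1⌋ = 6.
Subsquare (5′×2.5′, letters a–x): lon ⌊1.6451/0.0833333⌋ = 19 → t; lat ⌊0.9646/0.0416667⌋ = 23 → x.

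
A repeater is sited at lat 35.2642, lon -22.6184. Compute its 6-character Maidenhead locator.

HM85qg

Offset from 180°W / 90°S: lon 157.3816°, lat 125.2642°.
Field: lon ⌊157.3816/20⌋ = 7 → H; lat ⌊125.2642/10⌋ = 12 → M.
Square: lon ⌊17.3816/2⌋ = 8; lat ⌊5.2642/1⌋ = 5.
Subsquare: lon ⌊1.3816/0.0833333⌋ = 16 → q; lat ⌊0.2642/0.0416667⌋ = 6 → g.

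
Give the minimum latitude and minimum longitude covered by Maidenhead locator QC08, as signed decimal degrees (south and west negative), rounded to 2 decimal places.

-62.00, 140.00

Field Q=16, C=2: +16·20° lon, +2·10° lat → SW at lon 140°, lat -70°.
Square 0, 8: +0·2° lon, +8·1° lat → SW at lon 140°, lat -62°.
latitude -62.00, longitude 140.00.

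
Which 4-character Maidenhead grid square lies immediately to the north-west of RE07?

Longitude square 0; −1 → -1, wraps to 9, carry into field.
Longitude field R = 17; −1 → 16 = Q.
Latitude square 7; +1 → 8.

QE98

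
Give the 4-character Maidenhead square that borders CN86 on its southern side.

Latitude square 6; −1 → 5.
The longitude characters are unchanged.

CN85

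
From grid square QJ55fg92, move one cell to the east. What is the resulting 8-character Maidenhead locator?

QJ55gg02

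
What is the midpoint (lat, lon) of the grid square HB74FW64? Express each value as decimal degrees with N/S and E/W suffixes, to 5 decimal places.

Field H=7, B=1: +7·20° lon, +1·10° lat → SW at lon -40°, lat -80°.
Square 7, 4: +7·2° lon, +4·1° lat → SW at lon -26°, lat -76°.
Subsquare f=5, w=22: +5·0.0833333° lon, +22·0.0416667° lat → SW at lon -25.5833°, lat -75.0833°.
Extended square 6, 4: +6·0.00833333° lon, +4·0.00416667° lat → SW at lon -25.5333°, lat -75.0667°.
Cell spans 0.00833333° lon × 0.00416667° lat. Centre is SW corner plus half of each.
latitude 75.06458° S, longitude 25.52917° W.

75.06458° S, 25.52917° W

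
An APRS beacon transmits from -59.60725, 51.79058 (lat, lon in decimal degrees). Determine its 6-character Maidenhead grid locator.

LD50vj

Shift to the Maidenhead origin (180°W, 90°S): lon 231.7906, lat 30.3927.
Field: lon ⌊231.7906/20⌋ = 11 → L; lat ⌊30.3927/10⌋ = 3 → D.
Square: lon ⌊11.7906/2⌋ = 5; lat ⌊0.3927/1⌋ = 0.
Subsquare: lon ⌊1.7906/0.0833333⌋ = 21 → v; lat ⌊0.3927/0.0416667⌋ = 9 → j.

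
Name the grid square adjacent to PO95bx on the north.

Latitude subsquare x = 23; +1 → 24, wraps to 0 = a, carry into square.
Latitude square 5; +1 → 6.
The longitude characters are unchanged.

PO96ba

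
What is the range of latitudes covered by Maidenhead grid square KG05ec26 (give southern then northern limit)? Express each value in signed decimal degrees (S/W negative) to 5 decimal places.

-24.89167, -24.88750

Field K=10, G=6: +10·20° lon, +6·10° lat → SW at lon 20°, lat -30°.
Square 0, 5: +0·2° lon, +5·1° lat → SW at lon 20°, lat -25°.
Subsquare e=4, c=2: +4·0.0833333° lon, +2·0.0416667° lat → SW at lon 20.3333°, lat -24.9167°.
Extended square 2, 6: +2·0.00833333° lon, +6·0.00416667° lat → SW at lon 20.35°, lat -24.8917°.
Cell spans 0.00833333° lon × 0.00416667° lat.
south -24.89167, north -24.88750.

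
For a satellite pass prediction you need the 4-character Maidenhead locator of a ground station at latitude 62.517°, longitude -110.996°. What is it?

Shift to the Maidenhead origin (180°W, 90°S): lon 69.00, lat 152.52.
Field: 69.00/20 → 3 → D, 152.52/10 → 15 → P; chars DP.
Square: 9.00/2 → 4, 2.52/1 → 2; chars 42.

DP42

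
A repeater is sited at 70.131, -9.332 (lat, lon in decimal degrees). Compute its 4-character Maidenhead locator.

IQ50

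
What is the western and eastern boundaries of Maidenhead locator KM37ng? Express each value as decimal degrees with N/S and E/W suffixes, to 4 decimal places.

27.0833° E, 27.1667° E

Field K=10, M=12: +10·20° lon, +12·10° lat → SW at lon 20°, lat 30°.
Square 3, 7: +3·2° lon, +7·1° lat → SW at lon 26°, lat 37°.
Subsquare n=13, g=6: +13·0.0833333° lon, +6·0.0416667° lat → SW at lon 27.0833°, lat 37.25°.
Cell spans 0.0833333° lon × 0.0416667° lat.
west 27.0833° E, east 27.1667° E.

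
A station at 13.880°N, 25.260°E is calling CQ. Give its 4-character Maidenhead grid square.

Shift to the Maidenhead origin (180°W, 90°S): lon 205.26, lat 103.88.
Field: lon ⌊205.26/20⌋ = 10 → K; lat ⌊103.88/10⌋ = 10 → K.
Square: lon ⌊5.26/2⌋ = 2; lat ⌊3.88/1⌋ = 3.

KK23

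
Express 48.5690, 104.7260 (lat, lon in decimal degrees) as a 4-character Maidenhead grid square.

ON28

Offset from 180°W / 90°S: lon 284.73°, lat 138.57°.
Field: 284.73/20 → 14 → O, 138.57/10 → 13 → N; chars ON.
Square: 4.73/2 → 2, 8.57/1 → 8; chars 28.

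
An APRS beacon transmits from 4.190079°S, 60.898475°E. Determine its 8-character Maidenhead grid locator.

MI05kt74

Offset from 180°W / 90°S: lon 240.89847°, lat 85.80992°.
Field: 240.89847/20 → 12 → M, 85.80992/10 → 8 → I; chars MI.
Square: 0.89847/2 → 0, 5.80992/1 → 5; chars 05.
Subsquare: 0.89847/0.0833333 → 10 → k, 0.80992/0.0416667 → 19 → t; chars kt.
Extended square: 0.06514/0.00833333 → 7, 0.01825/0.00416667 → 4; chars 74.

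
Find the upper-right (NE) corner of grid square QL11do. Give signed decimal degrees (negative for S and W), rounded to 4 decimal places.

21.6250, 142.3333

Field Q=16, L=11: +16·20° lon, +11·10° lat → SW at lon 140°, lat 20°.
Square 1, 1: +1·2° lon, +1·1° lat → SW at lon 142°, lat 21°.
Subsquare d=3, o=14: +3·0.0833333° lon, +14·0.0416667° lat → SW at lon 142.25°, lat 21.5833°.
Cell spans 0.0833333° lon × 0.0416667° lat. NE corner is SW corner plus one full cell.
latitude 21.6250, longitude 142.3333.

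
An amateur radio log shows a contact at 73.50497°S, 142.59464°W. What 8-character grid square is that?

BB86ql88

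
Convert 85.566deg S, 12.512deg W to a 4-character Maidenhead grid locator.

IA34

Add 180° to longitude and 90° to latitude: 167.49, 4.43.
Field: 167.49/20 → 8 → I, 4.43/10 → 0 → A; chars IA.
Square: 7.49/2 → 3, 4.43/1 → 4; chars 34.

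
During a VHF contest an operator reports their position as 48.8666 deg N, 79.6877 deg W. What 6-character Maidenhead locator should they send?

FN08du

Shift to the Maidenhead origin (180°W, 90°S): lon 100.3123, lat 138.8666.
Field (20°×10°, letters A–R): lon ⌊100.3123/20⌋ = 5 → F; lat ⌊138.8666/10⌋ = 13 → N.
Square (2°×1°, digits 0–9): lon ⌊0.3123/2⌋ = 0; lat ⌊8.8666/1⌋ = 8.
Subsquare (5′×2.5′, letters a–x): lon ⌊0.3123/0.0833333⌋ = 3 → d; lat ⌊0.8666/0.0416667⌋ = 20 → u.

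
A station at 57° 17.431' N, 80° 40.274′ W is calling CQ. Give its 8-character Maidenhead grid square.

EO97pg99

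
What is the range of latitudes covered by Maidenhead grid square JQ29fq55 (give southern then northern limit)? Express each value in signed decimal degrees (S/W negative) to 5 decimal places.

Field J=9, Q=16: +9·20° lon, +16·10° lat → SW at lon 0°, lat 70°.
Square 2, 9: +2·2° lon, +9·1° lat → SW at lon 4°, lat 79°.
Subsquare f=5, q=16: +5·0.0833333° lon, +16·0.0416667° lat → SW at lon 4.41667°, lat 79.6667°.
Extended square 5, 5: +5·0.00833333° lon, +5·0.00416667° lat → SW at lon 4.45833°, lat 79.6875°.
Cell spans 0.00833333° lon × 0.00416667° lat.
south 79.68750, north 79.69167.

79.68750, 79.69167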